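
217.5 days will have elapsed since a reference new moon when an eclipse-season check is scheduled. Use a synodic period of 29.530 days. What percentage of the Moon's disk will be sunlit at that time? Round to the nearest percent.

217.5/29.530 = 7.365 lunations, so 7 complete cycles and 10.79 d into the next.
Phase angle: θ = 360°·(10.79 d)/(29.530 d) = 131.5°.
With cos θ = (-0.663), the lit fraction is (1 − (-0.663))/2 ≈ 0.832, so 83%.

83%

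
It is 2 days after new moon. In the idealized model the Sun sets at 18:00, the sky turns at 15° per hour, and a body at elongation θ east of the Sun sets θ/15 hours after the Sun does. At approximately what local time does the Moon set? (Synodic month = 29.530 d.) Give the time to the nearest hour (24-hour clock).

The Moon has covered 2/29.530 of its cycle, so θ ≈ 360° × 2/29.530 = 24.4°.
Delay after the Sun = 24.4° / (15°/h) ≈ 1.63 h.
18:00 + 1.63 h ≈ 19:38 → 20:00 to the nearest hour.

20:00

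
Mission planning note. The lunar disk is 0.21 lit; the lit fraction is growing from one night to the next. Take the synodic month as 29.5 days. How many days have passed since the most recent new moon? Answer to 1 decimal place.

cos θ = 1 − 2f = 0.580, giving a principal value of 54.5°.
Waxing ⇒ before full, so θ = 54.5°.
Age = 29.5 × 54.5°/360° ≈ 4.47 days.

4.5 days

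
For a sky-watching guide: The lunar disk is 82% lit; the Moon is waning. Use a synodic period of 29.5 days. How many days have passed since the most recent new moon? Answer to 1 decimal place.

Invert f = (1 − cos θ)/2 to get cos θ = 1 − 2(0.82) = -0.640, hence θ₀ = arccos -0.640 = 129.8°.
Since the Moon is past full (waning), take the reflex angle: θ = 360° − 129.8° = 230.2°.
That fraction of the synodic month is 230.2/360 × 29.5 d ≈ 18.86 d.

18.9 days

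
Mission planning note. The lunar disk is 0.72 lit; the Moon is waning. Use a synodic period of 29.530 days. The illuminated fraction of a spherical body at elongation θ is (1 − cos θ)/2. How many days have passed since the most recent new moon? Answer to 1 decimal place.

20.0 days

Invert f = (1 − cos θ)/2 to get cos θ = 1 − 2(0.72) = -0.440, hence θ₀ = arccos -0.440 = 116.1°.
Waning ⇒ past full, so θ = 360° − 116.1° = 243.9°.
Age = 29.530 × 243.9°/360° ≈ 20.01 days.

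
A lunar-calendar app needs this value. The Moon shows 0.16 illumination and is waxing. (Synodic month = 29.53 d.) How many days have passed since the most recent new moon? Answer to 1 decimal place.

3.9 days

Invert f = (1 − cos θ)/2 to get cos θ = 1 − 2(0.16) = 0.680, hence θ₀ = arccos 0.680 = 47.2°.
Waxing ⇒ before full, so θ = 47.2°.
That fraction of the synodic month is 47.2/360 × 29.53 d ≈ 3.87 d.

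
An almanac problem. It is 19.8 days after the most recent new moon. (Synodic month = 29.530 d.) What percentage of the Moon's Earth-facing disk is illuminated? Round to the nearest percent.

Elongation θ = 360° × 19.8/29.530 ≈ 241.4°.
cos 241.4° = (-0.479), so f = (1 − (-0.479))/2 = 0.739, so 74%.

74%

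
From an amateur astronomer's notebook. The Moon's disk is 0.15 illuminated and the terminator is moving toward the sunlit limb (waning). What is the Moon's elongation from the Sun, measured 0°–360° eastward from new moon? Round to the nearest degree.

Invert f = (1 − cos θ)/2 to get cos θ = 1 − 2(0.15) = 0.700, hence θ₀ = arccos 0.700 = 45.6°.
A waning Moon lies in 180°–360°, so θ = 360° − 45.6° = 314.4°.

314°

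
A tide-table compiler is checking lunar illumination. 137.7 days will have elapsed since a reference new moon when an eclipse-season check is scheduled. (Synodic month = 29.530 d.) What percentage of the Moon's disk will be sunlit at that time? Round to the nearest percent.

137.7 d spans 4 complete synodic months (4 × 29.530 = 118.12 d) plus 19.58 d.
The Moon has covered 19.58/29.530 of its cycle, so θ ≈ 360° × 19.58/29.530 = 238.7°.
Illuminated fraction = (1 − cos 238.7°)/2 = (1 − (-0.520))/2 ≈ 0.760, so 76%.

76%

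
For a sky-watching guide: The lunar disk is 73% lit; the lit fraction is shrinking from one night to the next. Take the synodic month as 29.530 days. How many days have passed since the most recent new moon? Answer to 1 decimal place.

19.9 days

From f = (1 − cos θ)/2: cos θ = 1 − 2×0.73 = -0.460; arccos → 117.4°.
Since the Moon is past full (waning), take the reflex angle: θ = 360° − 117.4° = 242.6°.
At 360°/29.530 d per day, 242.6° corresponds to 19.90 days.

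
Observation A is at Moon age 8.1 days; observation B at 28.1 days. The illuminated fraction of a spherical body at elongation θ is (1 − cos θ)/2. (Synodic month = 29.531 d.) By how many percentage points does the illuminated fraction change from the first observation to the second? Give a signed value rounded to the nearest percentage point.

-55 pp

First observation: θ = 360°·8.1/29.531 = 98.7°, so f = 0.576.
Second observation: θ = 342.6°, f = 0.023.
Δf = 0.023 − 0.576 = -0.553, i.e. -55 pp.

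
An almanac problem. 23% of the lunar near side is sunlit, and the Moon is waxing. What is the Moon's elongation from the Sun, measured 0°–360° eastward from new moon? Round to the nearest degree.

57°

From f = (1 − cos θ)/2: cos θ = 1 − 2×0.23 = 0.540; arccos → 57.3°.
Before full moon the principal value applies: θ = 57.3°.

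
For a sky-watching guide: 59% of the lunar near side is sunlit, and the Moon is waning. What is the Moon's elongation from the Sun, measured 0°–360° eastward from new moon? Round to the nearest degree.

From f = (1 − cos θ)/2: cos θ = 1 − 2×0.59 = -0.180; arccos → 100.4°.
Since the Moon is past full (waning), take the reflex angle: θ = 360° − 100.4° = 259.6°.

260°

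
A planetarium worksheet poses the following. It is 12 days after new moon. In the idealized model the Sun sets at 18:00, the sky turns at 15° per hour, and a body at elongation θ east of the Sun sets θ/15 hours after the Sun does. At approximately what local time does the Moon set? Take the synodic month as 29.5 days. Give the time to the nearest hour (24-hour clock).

Phase angle: θ = 360°·(12 d)/(29.5 d) = 146.4°.
Delay after the Sun = 146.4° / (15°/h) ≈ 9.76 h.
18:00 + 9.76 h ≈ 03:46 → 04:00 to the nearest hour.

04:00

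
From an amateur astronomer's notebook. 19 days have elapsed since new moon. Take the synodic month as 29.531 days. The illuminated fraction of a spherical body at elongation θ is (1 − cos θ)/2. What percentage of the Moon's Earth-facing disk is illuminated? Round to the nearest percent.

Elongation θ = 360° × 19/29.531 ≈ 231.6°.
With cos θ = (-0.621), the lit fraction is (1 − (-0.621))/2 ≈ 0.810, so 81%.

81%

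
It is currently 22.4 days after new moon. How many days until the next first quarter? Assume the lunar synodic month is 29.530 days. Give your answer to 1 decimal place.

14.5 days

First quarter is 0.25 of the way through the cycle: age 0.25 × 29.530 = 7.383 d.
This lunation's first quarter (7.383 d) has passed, so add one period: 36.913 − 22.4 = 14.513 days.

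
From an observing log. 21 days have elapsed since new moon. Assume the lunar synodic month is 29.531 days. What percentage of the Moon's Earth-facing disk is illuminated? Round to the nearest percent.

The Moon has covered 21/29.531 of its cycle, so θ ≈ 360° × 21/29.531 = 256.0°.
cos 256.0° = (-0.242), so f = (1 − (-0.242))/2 = 0.621, so 62%.

62%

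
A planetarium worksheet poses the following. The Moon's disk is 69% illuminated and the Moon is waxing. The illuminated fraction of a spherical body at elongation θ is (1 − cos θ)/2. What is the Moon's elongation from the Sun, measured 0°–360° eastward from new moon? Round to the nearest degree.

112°

From f = (1 − cos θ)/2: cos θ = 1 − 2×0.69 = -0.380; arccos → 112.3°.
Waxing ⇒ before full, so θ = 112.3°.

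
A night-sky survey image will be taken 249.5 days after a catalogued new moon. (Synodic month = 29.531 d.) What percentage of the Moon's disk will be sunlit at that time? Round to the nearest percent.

Reduce mod P: 249.5 − 8×29.531 = 13.25 d into the current lunation.
The Moon has covered 13.25/29.531 of its cycle, so θ ≈ 360° × 13.25/29.531 = 161.5°.
cos 161.5° = (-0.949), so f = (1 − (-0.949))/2 = 0.974, so 97%.

97%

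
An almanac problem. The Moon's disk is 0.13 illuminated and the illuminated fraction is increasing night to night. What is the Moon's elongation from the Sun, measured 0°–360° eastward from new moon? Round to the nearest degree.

From f = (1 − cos θ)/2: cos θ = 1 − 2×0.13 = 0.740; arccos → 42.3°.
The Moon is waxing (0°–180°), so θ = 42.3° directly.

42°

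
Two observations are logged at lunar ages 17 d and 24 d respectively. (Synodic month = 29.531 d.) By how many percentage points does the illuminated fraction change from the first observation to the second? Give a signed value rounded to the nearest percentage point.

θ₁ = 360° × 17/29.531 = 207.2°, f₁ = (1 − cos θ₁)/2 = 0.945.
θ₂ = 360° × 24/29.531 = 292.6°, f₂ = (1 − cos θ₂)/2 = 0.308.
Change = f₂ − f₁ = -0.636 → -64 percentage points.

-64 pp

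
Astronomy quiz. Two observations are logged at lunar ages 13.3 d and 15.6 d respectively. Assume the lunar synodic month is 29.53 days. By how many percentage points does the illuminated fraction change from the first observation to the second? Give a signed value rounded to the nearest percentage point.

θ₁ = 360° × 13.3/29.53 = 162.1°, f₁ = (1 − cos θ₁)/2 = 0.976.
θ₂ = 360° × 15.6/29.53 = 190.2°, f₂ = (1 − cos θ₂)/2 = 0.992.
Change = f₂ − f₁ = +0.016 → +2 percentage points.

+2 percentage points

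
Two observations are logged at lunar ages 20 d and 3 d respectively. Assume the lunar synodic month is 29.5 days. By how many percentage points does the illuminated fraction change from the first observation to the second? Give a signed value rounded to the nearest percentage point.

First observation: θ = 360°·20/29.5 = 244.1°, so f = 0.719.
Second observation: θ = 36.6°, f = 0.099.
Δf = 0.099 − 0.719 = -0.620, i.e. -62 pp.

-62 percentage points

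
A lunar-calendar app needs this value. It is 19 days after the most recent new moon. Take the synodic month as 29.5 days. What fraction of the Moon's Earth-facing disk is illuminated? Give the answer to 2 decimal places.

Phase angle: θ = 360°·(19 d)/(29.5 d) = 231.9°.
Illuminated fraction = (1 − cos 231.9°)/2 = (1 − (-0.618))/2 ≈ 0.809.

0.81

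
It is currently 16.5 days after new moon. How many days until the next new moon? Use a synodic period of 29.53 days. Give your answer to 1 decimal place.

13.0 days

One full lunation from the last new moon is 29.53 d; remaining = 29.53 − 16.5 = 13.030 d.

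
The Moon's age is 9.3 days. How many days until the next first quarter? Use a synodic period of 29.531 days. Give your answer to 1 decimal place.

First quarter occurs at elongation 90°, i.e. at age 29.531 × 90/360 = 7.383 d.
This lunation's first quarter (7.383 d) has passed, so add one period: 36.914 − 9.3 = 27.614 days.

27.6 days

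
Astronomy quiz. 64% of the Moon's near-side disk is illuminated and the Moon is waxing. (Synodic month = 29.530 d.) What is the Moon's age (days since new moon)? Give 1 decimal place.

8.7 days

Invert f = (1 − cos θ)/2 to get cos θ = 1 − 2(0.64) = -0.280, hence θ₀ = arccos -0.280 = 106.3°.
Waxing ⇒ before full, so θ = 106.3°.
That fraction of the synodic month is 106.3/360 × 29.530 d ≈ 8.72 d.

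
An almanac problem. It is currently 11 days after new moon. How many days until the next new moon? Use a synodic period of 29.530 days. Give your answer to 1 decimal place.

One full lunation from the last new moon is 29.530 d; remaining = 29.530 − 11 = 18.530 d.

18.5 days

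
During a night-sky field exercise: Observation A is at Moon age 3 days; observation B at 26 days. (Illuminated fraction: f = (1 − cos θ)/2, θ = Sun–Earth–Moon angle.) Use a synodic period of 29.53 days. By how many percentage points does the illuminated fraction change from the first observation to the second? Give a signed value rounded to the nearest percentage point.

θ₁ = 360° × 3/29.53 = 36.6°, f₁ = (1 − cos θ₁)/2 = 0.098.
θ₂ = 360° × 26/29.53 = 317.0°, f₂ = (1 − cos θ₂)/2 = 0.135.
Change = f₂ − f₁ = +0.036 → +4 percentage points.

+4 pp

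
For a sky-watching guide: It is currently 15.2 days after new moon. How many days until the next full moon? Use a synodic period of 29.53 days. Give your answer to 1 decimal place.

Full moon occurs at elongation 180°, i.e. at age 29.53 × 180/360 = 14.765 d.
This lunation's full moon (14.765 d) has passed, so add one period: 44.295 − 15.2 = 29.095 days.

29.1 days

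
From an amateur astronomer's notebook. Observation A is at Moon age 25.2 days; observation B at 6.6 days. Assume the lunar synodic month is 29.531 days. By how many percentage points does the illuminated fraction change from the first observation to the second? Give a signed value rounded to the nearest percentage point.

+22 pp

First observation: θ = 360°·25.2/29.531 = 307.2°, so f = 0.198.
Second observation: θ = 80.5°, f = 0.417.
Δf = 0.417 − 0.198 = +0.219, i.e. +22 pp.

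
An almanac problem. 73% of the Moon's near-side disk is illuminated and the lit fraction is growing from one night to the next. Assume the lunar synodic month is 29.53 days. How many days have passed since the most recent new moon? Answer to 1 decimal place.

cos θ = 1 − 2f = -0.460, giving a principal value of 117.4°.
The Moon is waxing (0°–180°), so θ = 117.4° directly.
That fraction of the synodic month is 117.4/360 × 29.53 d ≈ 9.63 d.

9.6 days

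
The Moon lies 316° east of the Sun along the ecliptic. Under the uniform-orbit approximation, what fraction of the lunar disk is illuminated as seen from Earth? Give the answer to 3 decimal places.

Half-versine of 316°: (1 − 0.719)/2 = 0.140.

0.140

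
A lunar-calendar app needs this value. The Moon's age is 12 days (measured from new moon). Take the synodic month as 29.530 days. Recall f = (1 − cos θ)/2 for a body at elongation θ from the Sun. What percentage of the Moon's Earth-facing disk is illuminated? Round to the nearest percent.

92%

Elongation θ = 360° × 12/29.530 ≈ 146.3°.
cos 146.3° = (-0.832), so f = (1 − (-0.832))/2 = 0.916, so 92%.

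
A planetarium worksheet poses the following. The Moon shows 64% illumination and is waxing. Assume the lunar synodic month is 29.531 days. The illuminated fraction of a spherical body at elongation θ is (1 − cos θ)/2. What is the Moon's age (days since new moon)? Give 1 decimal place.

8.7 days

cos θ = 1 − 2f = -0.280, giving a principal value of 106.3°.
Before full moon the principal value applies: θ = 106.3°.
That fraction of the synodic month is 106.3/360 × 29.531 d ≈ 8.72 d.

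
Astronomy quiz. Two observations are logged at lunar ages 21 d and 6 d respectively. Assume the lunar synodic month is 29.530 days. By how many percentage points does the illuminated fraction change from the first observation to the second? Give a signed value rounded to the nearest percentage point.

θ₁ = 360° × 21/29.530 = 256.0°, f₁ = (1 − cos θ₁)/2 = 0.621.
θ₂ = 360° × 6/29.530 = 73.1°, f₂ = (1 − cos θ₂)/2 = 0.355.
Change = f₂ − f₁ = -0.266 → -27 percentage points.

-27 percentage points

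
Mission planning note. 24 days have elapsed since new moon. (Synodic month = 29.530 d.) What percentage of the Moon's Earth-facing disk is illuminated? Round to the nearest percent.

The Moon has covered 24/29.530 of its cycle, so θ ≈ 360° × 24/29.530 = 292.6°.
Illuminated fraction = (1 − cos 292.6°)/2 = (1 − 0.384)/2 ≈ 0.308, so 31%.

31%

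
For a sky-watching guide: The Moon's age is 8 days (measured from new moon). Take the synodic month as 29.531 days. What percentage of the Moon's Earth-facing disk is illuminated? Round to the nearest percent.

57%

Phase angle: θ = 360°·(8 d)/(29.531 d) = 97.5°.
cos 97.5° = (-0.131), so f = (1 − (-0.131))/2 = 0.565, so 57%.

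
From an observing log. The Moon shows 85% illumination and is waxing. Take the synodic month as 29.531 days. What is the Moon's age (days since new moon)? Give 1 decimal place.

11.0 days

From f = (1 − cos θ)/2: cos θ = 1 − 2×0.85 = -0.700; arccos → 134.4°.
The Moon is waxing (0°–180°), so θ = 134.4° directly.
Age = 29.531 × 134.4°/360° ≈ 11.03 days.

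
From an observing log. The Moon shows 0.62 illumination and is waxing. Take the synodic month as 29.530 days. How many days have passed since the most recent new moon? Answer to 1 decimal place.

cos θ = 1 − 2f = -0.240, giving a principal value of 103.9°.
Waxing ⇒ before full, so θ = 103.9°.
That fraction of the synodic month is 103.9/360 × 29.530 d ≈ 8.52 d.

8.5 days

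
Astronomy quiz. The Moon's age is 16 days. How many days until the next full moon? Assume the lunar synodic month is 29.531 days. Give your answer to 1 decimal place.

Full moon occurs at elongation 180°, i.e. at age 29.531 × 180/360 = 14.765 d.
Already past this cycle's full moon; the next is at 14.765 + 29.531 = 44.296 d, so 44.296 − 16 = 28.296 days.

28.3 days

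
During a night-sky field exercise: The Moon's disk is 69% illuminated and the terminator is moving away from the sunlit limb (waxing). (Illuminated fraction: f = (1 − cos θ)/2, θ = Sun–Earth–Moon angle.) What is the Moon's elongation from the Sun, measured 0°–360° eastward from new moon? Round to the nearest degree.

cos θ = 1 − 2f = -0.380, giving a principal value of 112.3°.
The Moon is waxing (0°–180°), so θ = 112.3° directly.

112°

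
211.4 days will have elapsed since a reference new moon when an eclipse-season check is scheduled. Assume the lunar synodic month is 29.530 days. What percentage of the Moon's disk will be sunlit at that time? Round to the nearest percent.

211.4 d spans 7 complete synodic months (7 × 29.530 = 206.71 d) plus 4.69 d.
Elongation θ = 360° × 4.69/29.530 ≈ 57.2°.
With cos θ = 0.542, the lit fraction is (1 − 0.542)/2 ≈ 0.229, so 23%.

23%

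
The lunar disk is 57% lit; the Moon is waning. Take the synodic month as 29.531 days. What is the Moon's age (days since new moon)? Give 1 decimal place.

cos θ = 1 − 2f = -0.140, giving a principal value of 98.0°.
Waning ⇒ past full, so θ = 360° − 98.0° = 262.0°.
At 360°/29.531 d per day, 262.0° corresponds to 21.49 days.

21.5 days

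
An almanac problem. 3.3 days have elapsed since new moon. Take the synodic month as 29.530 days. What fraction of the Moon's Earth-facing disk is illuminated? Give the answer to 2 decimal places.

0.12

Elongation θ = 360° × 3.3/29.530 ≈ 40.2°.
Illuminated fraction = (1 − cos 40.2°)/2 = (1 − 0.763)/2 ≈ 0.118.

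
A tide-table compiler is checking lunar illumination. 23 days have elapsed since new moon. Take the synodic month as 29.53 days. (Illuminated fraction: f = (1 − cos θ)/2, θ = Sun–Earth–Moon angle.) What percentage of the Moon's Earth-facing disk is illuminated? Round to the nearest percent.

41%

The Moon has covered 23/29.53 of its cycle, so θ ≈ 360° × 23/29.53 = 280.4°.
With cos θ = 0.180, the lit fraction is (1 − 0.180)/2 ≈ 0.410, so 41%.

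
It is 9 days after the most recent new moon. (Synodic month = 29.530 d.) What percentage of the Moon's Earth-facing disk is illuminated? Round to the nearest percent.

Elongation θ = 360° × 9/29.530 ≈ 109.7°.
cos 109.7° = (-0.337), so f = (1 − (-0.337))/2 = 0.669, so 67%.

67%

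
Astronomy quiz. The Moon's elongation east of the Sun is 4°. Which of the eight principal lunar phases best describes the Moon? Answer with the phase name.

new moon

The new moon sector spans roughly -22°–22°; 4° falls inside it.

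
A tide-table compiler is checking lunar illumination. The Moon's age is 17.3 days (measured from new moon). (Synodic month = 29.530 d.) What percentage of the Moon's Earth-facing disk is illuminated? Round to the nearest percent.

The Moon has covered 17.3/29.530 of its cycle, so θ ≈ 360° × 17.3/29.530 = 210.9°.
With cos θ = (-0.858), the lit fraction is (1 − (-0.858))/2 ≈ 0.929, so 93%.

93%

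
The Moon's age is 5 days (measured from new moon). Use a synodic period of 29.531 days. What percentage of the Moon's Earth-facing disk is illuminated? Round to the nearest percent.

Phase angle: θ = 360°·(5 d)/(29.531 d) = 61.0°.
Illuminated fraction = (1 − cos 61.0°)/2 = (1 − 0.486)/2 ≈ 0.257, so 26%.

26%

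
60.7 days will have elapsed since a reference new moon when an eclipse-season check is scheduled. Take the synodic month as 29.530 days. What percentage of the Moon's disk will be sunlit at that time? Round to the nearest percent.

3%

60.7 d spans 2 complete synodic months (2 × 29.530 = 59.06 d) plus 1.64 d.
The Moon has covered 1.64/29.530 of its cycle, so θ ≈ 360° × 1.64/29.530 = 20.0°.
Illuminated fraction = (1 − cos 20.0°)/2 = (1 − 0.940)/2 ≈ 0.030, so 3%.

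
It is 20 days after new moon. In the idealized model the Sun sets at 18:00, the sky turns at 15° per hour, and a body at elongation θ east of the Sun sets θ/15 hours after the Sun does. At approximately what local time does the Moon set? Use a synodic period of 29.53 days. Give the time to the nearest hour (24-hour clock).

The Moon has covered 20/29.53 of its cycle, so θ ≈ 360° × 20/29.53 = 243.8°.
Delay after the Sun = 243.8° / (15°/h) ≈ 16.25 h.
18:00 + 16.25 h ≈ 10:15 → 10:00 to the nearest hour.

10:00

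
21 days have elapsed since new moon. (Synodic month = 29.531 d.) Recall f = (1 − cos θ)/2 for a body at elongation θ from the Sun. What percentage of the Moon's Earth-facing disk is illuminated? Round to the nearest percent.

The Moon has covered 21/29.531 of its cycle, so θ ≈ 360° × 21/29.531 = 256.0°.
With cos θ = (-0.242), the lit fraction is (1 − (-0.242))/2 ≈ 0.621, so 62%.

62%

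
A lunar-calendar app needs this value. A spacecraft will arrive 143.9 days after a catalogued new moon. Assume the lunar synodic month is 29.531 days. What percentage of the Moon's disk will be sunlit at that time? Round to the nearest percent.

143.9/29.531 = 4.873 lunations, so 4 complete cycles and 25.78 d into the next.
Phase angle: θ = 360°·(25.78 d)/(29.531 d) = 314.2°.
With cos θ = 0.697, the lit fraction is (1 − 0.697)/2 ≈ 0.151, so 15%.

15%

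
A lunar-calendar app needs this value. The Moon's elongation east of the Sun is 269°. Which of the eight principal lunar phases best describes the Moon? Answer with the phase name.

269° lies in the last quarter sector of the 8-phase cycle.

last quarter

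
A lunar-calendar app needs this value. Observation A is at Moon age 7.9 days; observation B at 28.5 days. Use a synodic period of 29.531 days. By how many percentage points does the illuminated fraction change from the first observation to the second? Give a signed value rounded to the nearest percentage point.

-54 pp

First observation: θ = 360°·7.9/29.531 = 96.3°, so f = 0.555.
Second observation: θ = 347.4°, f = 0.012.
Δf = 0.012 − 0.555 = -0.543, i.e. -54 pp.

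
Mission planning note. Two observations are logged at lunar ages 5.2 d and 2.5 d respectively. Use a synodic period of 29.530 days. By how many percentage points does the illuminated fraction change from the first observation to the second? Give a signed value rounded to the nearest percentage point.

First observation: θ = 360°·5.2/29.530 = 63.4°, so f = 0.276.
Second observation: θ = 30.5°, f = 0.069.
Δf = 0.069 − 0.276 = -0.207, i.e. -21 pp.

-21 pp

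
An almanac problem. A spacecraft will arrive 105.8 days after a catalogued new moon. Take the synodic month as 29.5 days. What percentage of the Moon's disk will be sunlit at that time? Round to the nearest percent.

93%

Reduce mod P: 105.8 − 3×29.5 = 17.30 d into the current lunation.
Elongation θ = 360° × 17.30/29.5 ≈ 211.1°.
Illuminated fraction = (1 − cos 211.1°)/2 = (1 − (-0.856))/2 ≈ 0.928, so 93%.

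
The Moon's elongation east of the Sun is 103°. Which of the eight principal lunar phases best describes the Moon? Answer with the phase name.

The first quarter sector spans roughly 68°–112°; 103° falls inside it.

first quarter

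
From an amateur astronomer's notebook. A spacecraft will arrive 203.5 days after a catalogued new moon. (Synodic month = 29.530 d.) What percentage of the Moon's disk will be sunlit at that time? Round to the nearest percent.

11%

Reduce mod P: 203.5 − 6×29.530 = 26.32 d into the current lunation.
Elongation θ = 360° × 26.32/29.530 ≈ 320.9°.
Illuminated fraction = (1 − cos 320.9°)/2 = (1 − 0.776)/2 ≈ 0.112, so 11%.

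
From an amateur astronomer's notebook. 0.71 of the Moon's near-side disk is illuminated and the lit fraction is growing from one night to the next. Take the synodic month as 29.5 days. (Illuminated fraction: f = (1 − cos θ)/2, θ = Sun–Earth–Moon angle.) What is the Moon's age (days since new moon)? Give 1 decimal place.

9.4 days

From f = (1 − cos θ)/2: cos θ = 1 − 2×0.71 = -0.420; arccos → 114.8°.
Before full moon the principal value applies: θ = 114.8°.
At 360°/29.5 d per day, 114.8° corresponds to 9.41 days.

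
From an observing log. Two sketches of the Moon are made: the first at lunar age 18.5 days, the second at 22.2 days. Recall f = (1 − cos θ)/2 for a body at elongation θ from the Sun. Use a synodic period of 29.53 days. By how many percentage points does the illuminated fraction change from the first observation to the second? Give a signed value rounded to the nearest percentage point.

First observation: θ = 360°·18.5/29.53 = 225.5°, so f = 0.850.
Second observation: θ = 270.6°, f = 0.494.
Δf = 0.494 − 0.850 = -0.356, i.e. -36 pp.

-36 pp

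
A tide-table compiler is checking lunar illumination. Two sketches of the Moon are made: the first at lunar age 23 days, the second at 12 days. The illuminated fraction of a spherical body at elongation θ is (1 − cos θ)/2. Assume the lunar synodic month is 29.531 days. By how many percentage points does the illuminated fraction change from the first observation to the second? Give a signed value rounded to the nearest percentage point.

θ₁ = 360° × 23/29.531 = 280.4°, f₁ = (1 − cos θ₁)/2 = 0.410.
θ₂ = 360° × 12/29.531 = 146.3°, f₂ = (1 − cos θ₂)/2 = 0.916.
Change = f₂ − f₁ = +0.506 → +51 percentage points.

+51 percentage points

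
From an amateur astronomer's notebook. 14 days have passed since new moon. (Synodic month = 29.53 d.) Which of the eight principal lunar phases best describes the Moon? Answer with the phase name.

θ ≈ 360° × 14/29.53 = 171°, which falls in the full moon sector.

full moon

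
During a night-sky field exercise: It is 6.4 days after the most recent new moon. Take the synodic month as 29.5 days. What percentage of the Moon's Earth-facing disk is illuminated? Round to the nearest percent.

Phase angle: θ = 360°·(6.4 d)/(29.5 d) = 78.1°.
With cos θ = 0.206, the lit fraction is (1 − 0.206)/2 ≈ 0.397, so 40%.

40%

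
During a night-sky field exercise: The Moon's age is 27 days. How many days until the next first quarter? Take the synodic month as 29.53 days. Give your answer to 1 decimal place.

First quarter occurs at elongation 90°, i.e. at age 29.53 × 90/360 = 7.383 d.
Already past this cycle's first quarter; the next is at 7.383 + 29.53 = 36.913 d, so 36.913 − 27 = 9.913 days.

9.9 days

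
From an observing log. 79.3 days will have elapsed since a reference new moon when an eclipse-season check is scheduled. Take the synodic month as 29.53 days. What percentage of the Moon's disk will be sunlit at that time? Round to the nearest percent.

Reduce mod P: 79.3 − 2×29.53 = 20.24 d into the current lunation.
Phase angle: θ = 360°·(20.24 d)/(29.53 d) = 246.7°.
cos 246.7° = (-0.395), so f = (1 − (-0.395))/2 = 0.697, so 70%.

70%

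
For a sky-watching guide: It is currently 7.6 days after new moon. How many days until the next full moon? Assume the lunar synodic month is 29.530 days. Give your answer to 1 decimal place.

7.2 days

Full moon is 0.5 of the way through the cycle: age 0.5 × 29.530 = 14.765 d.
So 7.165 days remain (14.765 − 7.6).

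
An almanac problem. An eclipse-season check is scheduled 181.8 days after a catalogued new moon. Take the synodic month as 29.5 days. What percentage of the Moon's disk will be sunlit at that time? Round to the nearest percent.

181.8 d spans 6 complete synodic months (6 × 29.5 = 177.00 d) plus 4.80 d.
Phase angle: θ = 360°·(4.80 d)/(29.5 d) = 58.6°.
Illuminated fraction = (1 − cos 58.6°)/2 = (1 − 0.521)/2 ≈ 0.239, so 24%.

24%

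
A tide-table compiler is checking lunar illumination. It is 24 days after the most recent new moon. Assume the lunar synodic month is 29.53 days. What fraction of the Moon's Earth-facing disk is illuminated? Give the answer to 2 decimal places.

The Moon has covered 24/29.53 of its cycle, so θ ≈ 360° × 24/29.53 = 292.6°.
Illuminated fraction = (1 − cos 292.6°)/2 = (1 − 0.384)/2 ≈ 0.308.

0.31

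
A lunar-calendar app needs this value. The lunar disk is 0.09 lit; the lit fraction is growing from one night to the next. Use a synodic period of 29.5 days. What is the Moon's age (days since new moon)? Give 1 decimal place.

2.9 days

From f = (1 − cos θ)/2: cos θ = 1 − 2×0.09 = 0.820; arccos → 34.9°.
Waxing ⇒ before full, so θ = 34.9°.
That fraction of the synodic month is 34.9/360 × 29.5 d ≈ 2.86 d.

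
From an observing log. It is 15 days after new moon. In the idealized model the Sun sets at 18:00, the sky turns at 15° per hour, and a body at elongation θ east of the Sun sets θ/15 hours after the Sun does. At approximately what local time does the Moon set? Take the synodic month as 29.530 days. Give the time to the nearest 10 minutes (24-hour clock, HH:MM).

Phase angle: θ = 360°·(15 d)/(29.530 d) = 182.9°.
The Moon trails the Sun by θ/15 = 182.9/15 ≈ 12.19 hours.
18:00 + 12.191 h ≈ 06:11 → 06:10 to the nearest ten minutes.

06:10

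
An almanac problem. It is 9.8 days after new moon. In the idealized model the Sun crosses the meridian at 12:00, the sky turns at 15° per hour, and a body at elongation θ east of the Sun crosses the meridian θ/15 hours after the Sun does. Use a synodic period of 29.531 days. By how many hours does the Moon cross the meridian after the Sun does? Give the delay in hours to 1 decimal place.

The Moon has covered 9.8/29.531 of its cycle, so θ ≈ 360° × 9.8/29.531 = 119.5°.
Delay after the Sun = 119.5° / (15°/h) ≈ 7.96 h.
So the Moon crosses the meridian 7.96 h after the Sun.

8.0 h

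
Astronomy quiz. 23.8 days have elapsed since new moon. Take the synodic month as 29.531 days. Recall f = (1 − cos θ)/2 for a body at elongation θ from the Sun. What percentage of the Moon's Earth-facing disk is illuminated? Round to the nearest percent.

33%

The Moon has covered 23.8/29.531 of its cycle, so θ ≈ 360° × 23.8/29.531 = 290.1°.
With cos θ = 0.344, the lit fraction is (1 − 0.344)/2 ≈ 0.328, so 33%.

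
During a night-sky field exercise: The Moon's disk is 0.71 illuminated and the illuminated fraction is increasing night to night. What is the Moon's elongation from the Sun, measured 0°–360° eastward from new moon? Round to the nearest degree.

Invert f = (1 − cos θ)/2 to get cos θ = 1 − 2(0.71) = -0.420, hence θ₀ = arccos -0.420 = 114.8°.
Waxing ⇒ before full, so θ = 114.8°.

115°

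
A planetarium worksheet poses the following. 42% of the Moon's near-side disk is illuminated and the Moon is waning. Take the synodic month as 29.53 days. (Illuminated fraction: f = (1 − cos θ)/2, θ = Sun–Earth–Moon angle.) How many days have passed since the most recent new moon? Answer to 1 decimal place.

From f = (1 − cos θ)/2: cos θ = 1 − 2×0.42 = 0.160; arccos → 80.8°.
Since the Moon is past full (waning), take the reflex angle: θ = 360° − 80.8° = 279.2°.
At 360°/29.53 d per day, 279.2° corresponds to 22.90 days.

22.9 days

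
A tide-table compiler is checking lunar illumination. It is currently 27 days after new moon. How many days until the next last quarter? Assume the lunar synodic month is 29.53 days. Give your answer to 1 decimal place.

Last quarter occurs at elongation 270°, i.e. at age 29.53 × 270/360 = 22.148 d.
This lunation's last quarter (22.148 d) has passed, so add one period: 51.678 − 27 = 24.678 days.

24.7 days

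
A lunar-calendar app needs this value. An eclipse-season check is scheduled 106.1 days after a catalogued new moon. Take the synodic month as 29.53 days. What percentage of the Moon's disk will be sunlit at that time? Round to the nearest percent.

106.1 d spans 3 complete synodic months (3 × 29.53 = 88.59 d) plus 17.51 d.
The Moon has covered 17.51/29.53 of its cycle, so θ ≈ 360° × 17.51/29.53 = 213.5°.
With cos θ = (-0.834), the lit fraction is (1 − (-0.834))/2 ≈ 0.917, so 92%.

92%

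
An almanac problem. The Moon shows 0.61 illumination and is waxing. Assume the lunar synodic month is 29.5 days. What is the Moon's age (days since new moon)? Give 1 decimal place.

8.4 days

cos θ = 1 − 2f = -0.220, giving a principal value of 102.7°.
Waxing ⇒ before full, so θ = 102.7°.
At 360°/29.5 d per day, 102.7° corresponds to 8.42 days.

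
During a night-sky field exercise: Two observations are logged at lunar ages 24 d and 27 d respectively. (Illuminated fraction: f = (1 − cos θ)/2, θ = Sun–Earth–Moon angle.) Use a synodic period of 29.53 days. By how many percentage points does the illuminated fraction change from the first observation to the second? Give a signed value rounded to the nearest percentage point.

First observation: θ = 360°·24/29.53 = 292.6°, so f = 0.308.
Second observation: θ = 329.2°, f = 0.071.
Δf = 0.071 − 0.308 = -0.237, i.e. -24 pp.

-24 pp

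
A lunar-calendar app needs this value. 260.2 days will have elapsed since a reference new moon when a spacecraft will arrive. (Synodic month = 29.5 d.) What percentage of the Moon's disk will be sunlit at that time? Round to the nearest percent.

260.2/29.5 = 8.820 lunations, so 8 complete cycles and 24.20 d into the next.
Elongation θ = 360° × 24.20/29.5 ≈ 295.3°.
Illuminated fraction = (1 − cos 295.3°)/2 = (1 − 0.428)/2 ≈ 0.286, so 29%.

29%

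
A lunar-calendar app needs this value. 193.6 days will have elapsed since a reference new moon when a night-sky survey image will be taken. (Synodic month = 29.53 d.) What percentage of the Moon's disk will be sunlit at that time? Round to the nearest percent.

97%

193.6/29.53 = 6.556 lunations, so 6 complete cycles and 16.42 d into the next.
Phase angle: θ = 360°·(16.42 d)/(29.53 d) = 200.2°.
Illuminated fraction = (1 − cos 200.2°)/2 = (1 − (-0.939))/2 ≈ 0.969, so 97%.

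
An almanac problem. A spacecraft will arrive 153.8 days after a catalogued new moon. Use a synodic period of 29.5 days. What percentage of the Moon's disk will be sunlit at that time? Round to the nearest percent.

39%

153.8/29.5 = 5.214 lunations, so 5 complete cycles and 6.30 d into the next.
The Moon has covered 6.30/29.5 of its cycle, so θ ≈ 360° × 6.30/29.5 = 76.9°.
Illuminated fraction = (1 − cos 76.9°)/2 = (1 − 0.227)/2 ≈ 0.387, so 39%.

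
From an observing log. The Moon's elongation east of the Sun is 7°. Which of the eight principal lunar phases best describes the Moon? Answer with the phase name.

The new moon sector spans roughly -22°–22°; 7° falls inside it.

new moon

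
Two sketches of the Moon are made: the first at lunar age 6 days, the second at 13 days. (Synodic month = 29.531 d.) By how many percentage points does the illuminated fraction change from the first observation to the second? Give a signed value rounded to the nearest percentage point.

+61 pp

θ₁ = 360° × 6/29.531 = 73.1°, f₁ = (1 − cos θ₁)/2 = 0.355.
θ₂ = 360° × 13/29.531 = 158.5°, f₂ = (1 − cos θ₂)/2 = 0.965.
Change = f₂ − f₁ = +0.610 → +61 percentage points.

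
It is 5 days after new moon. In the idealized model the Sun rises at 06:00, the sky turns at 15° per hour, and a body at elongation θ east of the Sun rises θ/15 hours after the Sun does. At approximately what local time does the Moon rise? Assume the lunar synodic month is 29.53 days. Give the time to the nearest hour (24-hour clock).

10:00

Phase angle: θ = 360°·(5 d)/(29.53 d) = 61.0°.
Delay after the Sun = 61.0° / (15°/h) ≈ 4.06 h.
06:00 + 4.06 h ≈ 10:04 → 10:00 to the nearest hour.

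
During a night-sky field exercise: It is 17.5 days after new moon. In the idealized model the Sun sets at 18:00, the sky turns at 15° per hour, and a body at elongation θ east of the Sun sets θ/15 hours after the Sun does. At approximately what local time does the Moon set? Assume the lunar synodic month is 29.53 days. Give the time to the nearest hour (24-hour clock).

Phase angle: θ = 360°·(17.5 d)/(29.53 d) = 213.3°.
The Moon trails the Sun by θ/15 = 213.3/15 ≈ 14.22 hours.
18:00 + 14.22 h ≈ 08:13 → 08:00 to the nearest hour.

08:00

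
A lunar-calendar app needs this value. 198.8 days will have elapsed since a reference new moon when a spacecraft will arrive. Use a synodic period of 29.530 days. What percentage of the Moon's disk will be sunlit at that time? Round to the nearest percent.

198.8/29.530 = 6.732 lunations, so 6 complete cycles and 21.62 d into the next.
The Moon has covered 21.62/29.530 of its cycle, so θ ≈ 360° × 21.62/29.530 = 263.6°.
Illuminated fraction = (1 − cos 263.6°)/2 = (1 − (-0.112))/2 ≈ 0.556, so 56%.

56%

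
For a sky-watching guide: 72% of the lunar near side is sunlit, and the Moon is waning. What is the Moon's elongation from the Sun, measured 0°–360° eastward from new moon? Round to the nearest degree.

244°

cos θ = 1 − 2f = -0.440, giving a principal value of 116.1°.
Waning ⇒ past full, so θ = 360° − 116.1° = 243.9°.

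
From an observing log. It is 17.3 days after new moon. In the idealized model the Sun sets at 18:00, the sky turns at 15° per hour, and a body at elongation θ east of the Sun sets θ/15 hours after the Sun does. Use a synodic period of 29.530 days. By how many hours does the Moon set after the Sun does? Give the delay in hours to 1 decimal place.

The Moon has covered 17.3/29.530 of its cycle, so θ ≈ 360° × 17.3/29.530 = 210.9°.
Delay after the Sun = 210.9° / (15°/h) ≈ 14.06 h.
So the Moon sets 14.06 h after the Sun.

14.1 h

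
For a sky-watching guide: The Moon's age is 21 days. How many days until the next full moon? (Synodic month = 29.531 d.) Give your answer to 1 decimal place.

23.3 days

Full moon is 0.5 of the way through the cycle: age 0.5 × 29.531 = 14.765 d.
Already past this cycle's full moon; the next is at 14.765 + 29.531 = 44.296 d, so 44.296 − 21 = 23.296 days.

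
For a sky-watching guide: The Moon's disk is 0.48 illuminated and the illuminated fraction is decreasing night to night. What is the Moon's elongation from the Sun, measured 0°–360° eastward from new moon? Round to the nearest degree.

From f = (1 − cos θ)/2: cos θ = 1 − 2×0.48 = 0.040; arccos → 87.7°.
A waning Moon lies in 180°–360°, so θ = 360° − 87.7° = 272.3°.

272°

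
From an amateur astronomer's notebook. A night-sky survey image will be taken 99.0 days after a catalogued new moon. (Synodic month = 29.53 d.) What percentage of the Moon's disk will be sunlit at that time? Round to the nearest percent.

80%

99.0 d spans 3 complete synodic months (3 × 29.53 = 88.59 d) plus 10.41 d.
Elongation θ = 360° × 10.41/29.53 ≈ 126.9°.
cos 126.9° = (-0.601), so f = (1 − (-0.601))/2 = 0.800, so 80%.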